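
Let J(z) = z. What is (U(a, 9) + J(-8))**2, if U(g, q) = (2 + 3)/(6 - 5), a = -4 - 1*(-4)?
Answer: 9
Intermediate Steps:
a = 0 (a = -4 + 4 = 0)
U(g, q) = 5 (U(g, q) = 5/1 = 5*1 = 5)
(U(a, 9) + J(-8))**2 = (5 - 8)**2 = (-3)**2 = 9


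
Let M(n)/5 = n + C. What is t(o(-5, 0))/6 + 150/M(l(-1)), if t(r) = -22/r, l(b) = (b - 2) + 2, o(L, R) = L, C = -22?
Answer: -197/345 ≈ -0.57101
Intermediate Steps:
l(b) = b (l(b) = (-2 + b) + 2 = b)
M(n) = -110 + 5*n (M(n) = 5*(n - 22) = 5*(-22 + n) = -110 + 5*n)
t(o(-5, 0))/6 + 150/M(l(-1)) = -22/(-5)/6 + 150/(-110 + 5*(-1)) = -22*(-1/5)*(1/6) + 150/(-110 - 5) = (22/5)*(1/6) + 150/(-115) = 11/15 + 150*(-1/115) = 11/15 - 30/23 = -197/345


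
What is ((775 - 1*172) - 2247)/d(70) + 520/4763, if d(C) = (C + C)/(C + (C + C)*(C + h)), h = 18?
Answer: -692987402/4763 ≈ -1.4549e+5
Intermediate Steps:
d(C) = 2*C/(C + 2*C*(18 + C)) (d(C) = (C + C)/(C + (C + C)*(C + 18)) = (2*C)/(C + (2*C)*(18 + C)) = (2*C)/(C + 2*C*(18 + C)) = 2*C/(C + 2*C*(18 + C)))
((775 - 1*172) - 2247)/d(70) + 520/4763 = ((775 - 1*172) - 2247)/((2/(37 + 2*70))) + 520/4763 = ((775 - 172) - 2247)/((2/(37 + 140))) + 520*(1/4763) = (603 - 2247)/((2/177)) + 520/4763 = -1644/(2*(1/177)) + 520/4763 = -1644/2/177 + 520/4763 = -1644*177/2 + 520/4763 = -145494 + 520/4763 = -692987402/4763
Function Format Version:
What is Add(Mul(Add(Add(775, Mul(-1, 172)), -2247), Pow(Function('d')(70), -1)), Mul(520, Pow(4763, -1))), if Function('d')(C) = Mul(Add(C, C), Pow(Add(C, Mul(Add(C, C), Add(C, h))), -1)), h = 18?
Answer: Rational(-692987402, 4763) ≈ -1.4549e+5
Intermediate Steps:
Function('d')(C) = Mul(2, C, Pow(Add(C, Mul(2, C, Add(18, C))), -1)) (Function('d')(C) = Mul(Add(C, C), Pow(Add(C, Mul(Add(C, C), Add(C, 18))), -1)) = Mul(Mul(2, C), Pow(Add(C, Mul(Mul(2, C), Add(18, C))), -1)) = Mul(Mul(2, C), Pow(Add(C, Mul(2, C, Add(18, C))), -1)) = Mul(2, C, Pow(Add(C, Mul(2, C, Add(18, C))), -1)))
Add(Mul(Add(Add(775, Mul(-1, 172)), -2247), Pow(Function('d')(70), -1)), Mul(520, Pow(4763, -1))) = Add(Mul(Add(Add(775, Mul(-1, 172)), -2247), Pow(Mul(2, Pow(Add(37, Mul(2, 70)), -1)), -1)), Mul(520, Pow(4763, -1))) = Add(Mul(Add(Add(775, -172), -2247), Pow(Mul(2, Pow(Add(37, 140), -1)), -1)), Mul(520, Rational(1, 4763))) = Add(Mul(Add(603, -2247), Pow(Mul(2, Pow(177, -1)), -1)), Rational(520, 4763)) = Add(Mul(-1644, Pow(Mul(2, Rational(1, 177)), -1)), Rational(520, 4763)) = Add(Mul(-1644, Pow(Rational(2, 177), -1)), Rational(520, 4763)) = Add(Mul(-1644, Rational(177, 2)), Rational(520, 4763)) = Add(-145494, Rational(520, 4763)) = Rational(-692987402, 4763)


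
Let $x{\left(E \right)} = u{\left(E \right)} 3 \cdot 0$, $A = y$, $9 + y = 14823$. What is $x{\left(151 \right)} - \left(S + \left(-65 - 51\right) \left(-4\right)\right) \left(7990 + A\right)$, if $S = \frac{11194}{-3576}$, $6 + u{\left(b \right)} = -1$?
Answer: $- \frac{4697823535}{447} \approx -1.051 \cdot 10^{7}$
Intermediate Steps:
$u{\left(b \right)} = -7$ ($u{\left(b \right)} = -6 - 1 = -7$)
$y = 14814$ ($y = -9 + 14823 = 14814$)
$A = 14814$
$S = - \frac{5597}{1788}$ ($S = 11194 \left(- \frac{1}{3576}\right) = - \frac{5597}{1788} \approx -3.1303$)
$x{\left(E \right)} = 0$ ($x{\left(E \right)} = \left(-7\right) 3 \cdot 0 = \left(-21\right) 0 = 0$)
$x{\left(151 \right)} - \left(S + \left(-65 - 51\right) \left(-4\right)\right) \left(7990 + A\right) = 0 - \left(- \frac{5597}{1788} + \left(-65 - 51\right) \left(-4\right)\right) \left(7990 + 14814\right) = 0 - \left(- \frac{5597}{1788} - -464\right) 22804 = 0 - \left(- \frac{5597}{1788} + 464\right) 22804 = 0 - \frac{824035}{1788} \cdot 22804 = 0 - \frac{4697823535}{447} = - \frac{4697823535}{447}$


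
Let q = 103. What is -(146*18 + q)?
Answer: -2731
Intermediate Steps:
-(146*18 + q) = -(146*18 + 103) = -(2628 + 103) = -1*2731 = -2731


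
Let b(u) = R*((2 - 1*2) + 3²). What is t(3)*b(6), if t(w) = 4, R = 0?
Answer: 0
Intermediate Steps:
b(u) = 0 (b(u) = 0*((2 - 1*2) + 3²) = 0*((2 - 2) + 9) = 0*(0 + 9) = 0*9 = 0)
t(3)*b(6) = 4*0 = 0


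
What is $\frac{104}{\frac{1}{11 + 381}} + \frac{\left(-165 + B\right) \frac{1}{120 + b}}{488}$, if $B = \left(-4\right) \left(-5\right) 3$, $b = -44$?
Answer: $\frac{1512003479}{37088} \approx 40768.0$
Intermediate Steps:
$B = 60$ ($B = 20 \cdot 3 = 60$)
$\frac{104}{\frac{1}{11 + 381}} + \frac{\left(-165 + B\right) \frac{1}{120 + b}}{488} = \frac{104}{\frac{1}{11 + 381}} + \frac{\left(-165 + 60\right) \frac{1}{120 - 44}}{488} = \frac{104}{\frac{1}{392}} + - \frac{105}{76} \cdot \frac{1}{488} = 104 \frac{1}{\frac{1}{392}} + \left(-105\right) \frac{1}{76} \cdot \frac{1}{488} = 104 \cdot 392 - \frac{105}{37088} = 40768 - \frac{105}{37088} = \frac{1512003479}{37088}$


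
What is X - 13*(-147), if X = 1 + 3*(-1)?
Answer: 1909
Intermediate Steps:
X = -2 (X = 1 - 3 = -2)
X - 13*(-147) = -2 - 13*(-147) = -2 + 1911 = 1909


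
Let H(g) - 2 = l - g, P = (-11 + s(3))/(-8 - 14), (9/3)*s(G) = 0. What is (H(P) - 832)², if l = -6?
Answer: 2798929/4 ≈ 6.9973e+5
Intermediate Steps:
s(G) = 0 (s(G) = (⅓)*0 = 0)
P = ½ (P = (-11 + 0)/(-8 - 14) = -11/(-22) = -11*(-1/22) = ½ ≈ 0.50000)
H(g) = -4 - g (H(g) = 2 + (-6 - g) = -4 - g)
(H(P) - 832)² = ((-4 - 1*½) - 832)² = ((-4 - ½) - 832)² = (-9/2 - 832)² = (-1673/2)² = 2798929/4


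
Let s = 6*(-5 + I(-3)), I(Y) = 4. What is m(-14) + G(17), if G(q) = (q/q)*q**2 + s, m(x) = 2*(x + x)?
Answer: 227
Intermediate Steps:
m(x) = 4*x (m(x) = 2*(2*x) = 4*x)
s = -6 (s = 6*(-5 + 4) = 6*(-1) = -6)
G(q) = -6 + q**2 (G(q) = (q/q)*q**2 - 6 = 1*q**2 - 6 = q**2 - 6 = -6 + q**2)
m(-14) + G(17) = 4*(-14) + (-6 + 17**2) = -56 + (-6 + 289) = -56 + 283 = 227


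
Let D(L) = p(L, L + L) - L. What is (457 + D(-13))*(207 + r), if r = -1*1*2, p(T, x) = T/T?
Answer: 96555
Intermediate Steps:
p(T, x) = 1
D(L) = 1 - L
r = -2 (r = -1*2 = -2)
(457 + D(-13))*(207 + r) = (457 + (1 - 1*(-13)))*(207 - 2) = (457 + (1 + 13))*205 = (457 + 14)*205 = 471*205 = 96555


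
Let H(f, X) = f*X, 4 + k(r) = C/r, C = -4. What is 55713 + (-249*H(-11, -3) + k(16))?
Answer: 189967/4 ≈ 47492.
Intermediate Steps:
k(r) = -4 - 4/r
H(f, X) = X*f
55713 + (-249*H(-11, -3) + k(16)) = 55713 + (-(-747)*(-11) + (-4 - 4/16)) = 55713 + (-249*33 + (-4 - 4*1/16)) = 55713 + (-8217 + (-4 - ¼)) = 55713 + (-8217 - 17/4) = 55713 - 32885/4 = 189967/4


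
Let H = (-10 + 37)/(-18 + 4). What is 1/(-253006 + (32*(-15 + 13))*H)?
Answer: -7/1770178 ≈ -3.9544e-6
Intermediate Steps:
H = -27/14 (H = 27/(-14) = 27*(-1/14) = -27/14 ≈ -1.9286)
1/(-253006 + (32*(-15 + 13))*H) = 1/(-253006 + (32*(-15 + 13))*(-27/14)) = 1/(-253006 + (32*(-2))*(-27/14)) = 1/(-253006 - 64*(-27/14)) = 1/(-253006 + 864/7) = 1/(-1770178/7) = -7/1770178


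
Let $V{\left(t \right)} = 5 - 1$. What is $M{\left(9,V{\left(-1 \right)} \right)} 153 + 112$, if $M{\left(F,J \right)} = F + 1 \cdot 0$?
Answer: $1489$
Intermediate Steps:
$V{\left(t \right)} = 4$ ($V{\left(t \right)} = 5 - 1 = 4$)
$M{\left(F,J \right)} = F$ ($M{\left(F,J \right)} = F + 0 = F$)
$M{\left(9,V{\left(-1 \right)} \right)} 153 + 112 = 9 \cdot 153 + 112 = 1377 + 112 = 1489$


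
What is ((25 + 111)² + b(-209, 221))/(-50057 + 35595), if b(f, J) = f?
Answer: -18287/14462 ≈ -1.2645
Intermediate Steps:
((25 + 111)² + b(-209, 221))/(-50057 + 35595) = ((25 + 111)² - 209)/(-50057 + 35595) = (136² - 209)/(-14462) = (18496 - 209)*(-1/14462) = 18287*(-1/14462) = -18287/14462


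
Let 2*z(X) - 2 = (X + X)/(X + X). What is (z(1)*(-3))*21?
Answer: -189/2 ≈ -94.500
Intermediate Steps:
z(X) = 3/2 (z(X) = 1 + ((X + X)/(X + X))/2 = 1 + ((2*X)/((2*X)))/2 = 1 + ((2*X)*(1/(2*X)))/2 = 1 + (½)*1 = 1 + ½ = 3/2)
(z(1)*(-3))*21 = ((3/2)*(-3))*21 = -9/2*21 = -189/2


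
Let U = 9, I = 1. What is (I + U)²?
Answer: 100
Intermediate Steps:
(I + U)² = (1 + 9)² = 10² = 100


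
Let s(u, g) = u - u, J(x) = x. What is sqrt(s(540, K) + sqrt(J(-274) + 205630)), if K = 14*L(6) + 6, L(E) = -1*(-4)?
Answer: sqrt(2)*51339**(1/4) ≈ 21.288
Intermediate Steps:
L(E) = 4
K = 62 (K = 14*4 + 6 = 56 + 6 = 62)
s(u, g) = 0
sqrt(s(540, K) + sqrt(J(-274) + 205630)) = sqrt(0 + sqrt(-274 + 205630)) = sqrt(0 + sqrt(205356)) = sqrt(0 + 2*sqrt(51339)) = sqrt(2*sqrt(51339)) = sqrt(2)*51339**(1/4)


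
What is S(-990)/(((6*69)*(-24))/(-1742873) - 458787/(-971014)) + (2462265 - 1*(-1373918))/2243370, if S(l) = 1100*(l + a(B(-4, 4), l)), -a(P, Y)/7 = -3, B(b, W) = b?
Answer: -24525864597857114047319/11002784509585590 ≈ -2.2291e+6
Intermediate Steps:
a(P, Y) = 21 (a(P, Y) = -7*(-3) = 21)
S(l) = 23100 + 1100*l (S(l) = 1100*(l + 21) = 1100*(21 + l) = 23100 + 1100*l)
S(-990)/(((6*69)*(-24))/(-1742873) - 458787/(-971014)) + (2462265 - 1*(-1373918))/2243370 = (23100 + 1100*(-990))/(((6*69)*(-24))/(-1742873) - 458787/(-971014)) + (2462265 - 1*(-1373918))/2243370 = (23100 - 1089000)/((414*(-24))*(-1/1742873) - 458787*(-1/971014)) + (2462265 + 1373918)*(1/2243370) = -1065900/(-9936*(-1/1742873) + 458787/971014) + 3836183*(1/2243370) = -1065900/(9936/1742873 + 458787/971014) + 3836183/2243370 = -1065900/73568679105/153850371202 + 3836183/2243370 = -1065900*153850371202/73568679105 + 3836183/2243370 = -10932607377614120/4904578607 + 3836183/2243370 = -24525864597857114047319/11002784509585590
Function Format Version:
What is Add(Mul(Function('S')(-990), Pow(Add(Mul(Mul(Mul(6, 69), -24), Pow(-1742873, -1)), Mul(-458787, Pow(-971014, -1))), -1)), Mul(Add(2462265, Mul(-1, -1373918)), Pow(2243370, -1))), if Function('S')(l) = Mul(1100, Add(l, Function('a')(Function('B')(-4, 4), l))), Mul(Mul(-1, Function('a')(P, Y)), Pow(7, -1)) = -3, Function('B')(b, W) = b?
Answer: Rational(-24525864597857114047319, 11002784509585590) ≈ -2.2291e+6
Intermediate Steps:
Function('a')(P, Y) = 21 (Function('a')(P, Y) = Mul(-7, -3) = 21)
Function('S')(l) = Add(23100, Mul(1100, l)) (Function('S')(l) = Mul(1100, Add(l, 21)) = Mul(1100, Add(21, l)) = Add(23100, Mul(1100, l)))
Add(Mul(Function('S')(-990), Pow(Add(Mul(Mul(Mul(6, 69), -24), Pow(-1742873, -1)), Mul(-458787, Pow(-971014, -1))), -1)), Mul(Add(2462265, Mul(-1, -1373918)), Pow(2243370, -1))) = Add(Mul(Add(23100, Mul(1100, -990)), Pow(Add(Mul(Mul(Mul(6, 69), -24), Pow(-1742873, -1)), Mul(-458787, Pow(-971014, -1))), -1)), Mul(Add(2462265, Mul(-1, -1373918)), Pow(2243370, -1))) = Add(Mul(Add(23100, -1089000), Pow(Add(Mul(Mul(414, -24), Rational(-1, 1742873)), Mul(-458787, Rational(-1, 971014))), -1)), Mul(Add(2462265, 1373918), Rational(1, 2243370))) = Add(Mul(-1065900, Pow(Add(Mul(-9936, Rational(-1, 1742873)), Rational(458787, 971014)), -1)), Mul(3836183, Rational(1, 2243370))) = Add(Mul(-1065900, Pow(Add(Rational(9936, 1742873), Rational(458787, 971014)), -1)), Rational(3836183, 2243370)) = Add(Mul(-1065900, Pow(Rational(73568679105, 153850371202), -1)), Rational(3836183, 2243370)) = Add(Mul(-1065900, Rational(153850371202, 73568679105)), Rational(3836183, 2243370)) = Add(Rational(-10932607377614120, 4904578607), Rational(3836183, 2243370)) = Rational(-24525864597857114047319, 11002784509585590)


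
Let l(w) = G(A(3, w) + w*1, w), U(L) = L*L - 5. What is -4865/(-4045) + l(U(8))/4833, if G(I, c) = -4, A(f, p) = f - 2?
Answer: 4699273/3909897 ≈ 1.2019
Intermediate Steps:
A(f, p) = -2 + f
U(L) = -5 + L**2 (U(L) = L**2 - 5 = -5 + L**2)
l(w) = -4
-4865/(-4045) + l(U(8))/4833 = -4865/(-4045) - 4/4833 = -4865*(-1/4045) - 4*1/4833 = 973/809 - 4/4833 = 4699273/3909897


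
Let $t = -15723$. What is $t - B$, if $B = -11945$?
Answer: $-3778$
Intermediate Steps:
$t - B = -15723 - -11945 = -15723 + 11945 = -3778$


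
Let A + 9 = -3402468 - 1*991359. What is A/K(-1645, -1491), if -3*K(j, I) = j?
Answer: -13181508/1645 ≈ -8013.1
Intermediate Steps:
A = -4393836 (A = -9 + (-3402468 - 1*991359) = -9 + (-3402468 - 991359) = -9 - 4393827 = -4393836)
K(j, I) = -j/3
A/K(-1645, -1491) = -4393836/((-⅓*(-1645))) = -4393836/1645/3 = -4393836*3/1645 = -13181508/1645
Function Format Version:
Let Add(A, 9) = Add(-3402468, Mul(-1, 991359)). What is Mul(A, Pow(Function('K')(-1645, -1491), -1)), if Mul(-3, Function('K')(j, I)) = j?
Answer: Rational(-13181508, 1645) ≈ -8013.1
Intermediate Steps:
A = -4393836 (A = Add(-9, Add(-3402468, Mul(-1, 991359))) = Add(-9, Add(-3402468, -991359)) = Add(-9, -4393827) = -4393836)
Function('K')(j, I) = Mul(Rational(-1, 3), j)
Mul(A, Pow(Function('K')(-1645, -1491), -1)) = Mul(-4393836, Pow(Mul(Rational(-1, 3), -1645), -1)) = Mul(-4393836, Pow(Rational(1645, 3), -1)) = Mul(-4393836, Rational(3, 1645)) = Rational(-13181508, 1645)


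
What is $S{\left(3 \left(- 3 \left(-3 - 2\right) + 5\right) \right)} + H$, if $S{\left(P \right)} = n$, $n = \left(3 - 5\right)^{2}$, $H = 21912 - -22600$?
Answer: $44516$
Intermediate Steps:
$H = 44512$ ($H = 21912 + 22600 = 44512$)
$n = 4$ ($n = \left(-2\right)^{2} = 4$)
$S{\left(P \right)} = 4$
$S{\left(3 \left(- 3 \left(-3 - 2\right) + 5\right) \right)} + H = 4 + 44512 = 44516$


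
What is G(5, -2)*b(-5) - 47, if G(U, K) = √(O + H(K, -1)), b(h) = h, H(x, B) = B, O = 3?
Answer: -47 - 5*√2 ≈ -54.071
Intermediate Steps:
G(U, K) = √2 (G(U, K) = √(3 - 1) = √2)
G(5, -2)*b(-5) - 47 = √2*(-5) - 47 = -5*√2 - 47 = -47 - 5*√2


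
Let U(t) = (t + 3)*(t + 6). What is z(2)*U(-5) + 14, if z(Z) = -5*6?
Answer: 74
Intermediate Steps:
U(t) = (3 + t)*(6 + t)
z(Z) = -30
z(2)*U(-5) + 14 = -30*(18 + (-5)² + 9*(-5)) + 14 = -30*(18 + 25 - 45) + 14 = -30*(-2) + 14 = 60 + 14 = 74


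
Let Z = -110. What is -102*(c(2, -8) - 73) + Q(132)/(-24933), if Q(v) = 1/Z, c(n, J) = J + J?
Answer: 24897595141/2742630 ≈ 9078.0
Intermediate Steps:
c(n, J) = 2*J
Q(v) = -1/110 (Q(v) = 1/(-110) = -1/110)
-102*(c(2, -8) - 73) + Q(132)/(-24933) = -102*(2*(-8) - 73) - 1/110/(-24933) = -102*(-16 - 73) - 1/110*(-1/24933) = -102*(-89) + 1/2742630 = 9078 + 1/2742630 = 24897595141/2742630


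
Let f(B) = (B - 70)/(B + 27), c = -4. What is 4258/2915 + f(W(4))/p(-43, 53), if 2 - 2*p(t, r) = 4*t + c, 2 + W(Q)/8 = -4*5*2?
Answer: 118282748/80165415 ≈ 1.4755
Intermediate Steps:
W(Q) = -336 (W(Q) = -16 + 8*(-4*5*2) = -16 + 8*(-20*2) = -16 + 8*(-40) = -16 - 320 = -336)
f(B) = (-70 + B)/(27 + B)
p(t, r) = 3 - 2*t (p(t, r) = 1 - (4*t - 4)/2 = 1 - (-4 + 4*t)/2 = 1 + (2 - 2*t) = 3 - 2*t)
4258/2915 + f(W(4))/p(-43, 53) = 4258/2915 + ((-70 - 336)/(27 - 336))/(3 - 2*(-43)) = 4258*(1/2915) + (-406/(-309))/(3 + 86) = 4258/2915 - 1/309*(-406)/89 = 4258/2915 + (406/309)*(1/89) = 4258/2915 + 406/27501 = 118282748/80165415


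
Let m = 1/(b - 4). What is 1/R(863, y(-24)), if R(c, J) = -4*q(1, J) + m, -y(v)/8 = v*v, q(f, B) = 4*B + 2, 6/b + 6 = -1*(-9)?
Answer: 2/147439 ≈ 1.3565e-5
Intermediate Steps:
b = 2 (b = 6/(-6 - 1*(-9)) = 6/(-6 + 9) = 6/3 = 6*(⅓) = 2)
m = -½ (m = 1/(2 - 4) = 1/(-2) = -½ ≈ -0.50000)
q(f, B) = 2 + 4*B
y(v) = -8*v² (y(v) = -8*v*v = -8*v²)
R(c, J) = -17/2 - 16*J (R(c, J) = -4*(2 + 4*J) - ½ = (-8 - 16*J) - ½ = -17/2 - 16*J)
1/R(863, y(-24)) = 1/(-17/2 - (-128)*(-24)²) = 1/(-17/2 - (-128)*576) = 1/(-17/2 - 16*(-4608)) = 1/(-17/2 + 73728) = 1/(147439/2) = 2/147439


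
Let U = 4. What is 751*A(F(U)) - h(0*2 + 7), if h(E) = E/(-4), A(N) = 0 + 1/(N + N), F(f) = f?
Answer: 765/8 ≈ 95.625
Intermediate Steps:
A(N) = 1/(2*N) (A(N) = 0 + 1/(2*N) = 1/(2*N))
h(E) = -E/4 (h(E) = E*(-1/4) = -E/4)
751*A(F(U)) - h(0*2 + 7) = 751*((1/2)/4) - (-1)*(0*2 + 7)/4 = 751*((1/2)*(1/4)) - (-1)*(0 + 7)/4 = 751*(1/8) - (-1)*7/4 = 751/8 - 1*(-7/4) = 751/8 + 7/4 = 765/8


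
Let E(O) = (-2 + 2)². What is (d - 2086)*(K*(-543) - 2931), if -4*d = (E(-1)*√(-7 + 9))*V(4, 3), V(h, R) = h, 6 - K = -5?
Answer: 18573744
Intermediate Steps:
K = 11 (K = 6 - 1*(-5) = 6 + 5 = 11)
E(O) = 0 (E(O) = 0² = 0)
d = 0 (d = -0*√(-7 + 9)*4/4 = -0*√2*4/4 = -0*4 = -¼*0 = 0)
(d - 2086)*(K*(-543) - 2931) = (0 - 2086)*(11*(-543) - 2931) = -2086*(-5973 - 2931) = -2086*(-8904) = 18573744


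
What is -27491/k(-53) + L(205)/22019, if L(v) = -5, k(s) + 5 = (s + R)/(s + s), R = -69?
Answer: 32082188417/4491876 ≈ 7142.3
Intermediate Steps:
k(s) = -5 + (-69 + s)/(2*s) (k(s) = -5 + (s - 69)/(s + s) = -5 + (-69 + s)/((2*s)) = -5 + (-69 + s)*(1/(2*s)) = -5 + (-69 + s)/(2*s))
-27491/k(-53) + L(205)/22019 = -27491*(-106/(3*(-23 - 3*(-53)))) - 5/22019 = -27491*(-106/(3*(-23 + 159))) - 5*1/22019 = -27491/((3/2)*(-1/53)*136) - 5/22019 = -27491/(-204/53) - 5/22019 = -27491*(-53/204) - 5/22019 = 1457023/204 - 5/22019 = 32082188417/4491876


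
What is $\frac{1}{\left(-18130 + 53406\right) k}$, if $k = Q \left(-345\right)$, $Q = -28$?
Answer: $\frac{1}{340766160} \approx 2.9346 \cdot 10^{-9}$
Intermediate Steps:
$k = 9660$ ($k = \left(-28\right) \left(-345\right) = 9660$)
$\frac{1}{\left(-18130 + 53406\right) k} = \frac{1}{\left(-18130 + 53406\right) 9660} = \frac{1}{35276} \cdot \frac{1}{9660} = \frac{1}{340766160}$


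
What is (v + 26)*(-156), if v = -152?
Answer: 19656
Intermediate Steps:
(v + 26)*(-156) = (-152 + 26)*(-156) = -126*(-156) = 19656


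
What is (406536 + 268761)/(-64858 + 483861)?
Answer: 675297/419003 ≈ 1.6117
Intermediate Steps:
(406536 + 268761)/(-64858 + 483861) = 675297/419003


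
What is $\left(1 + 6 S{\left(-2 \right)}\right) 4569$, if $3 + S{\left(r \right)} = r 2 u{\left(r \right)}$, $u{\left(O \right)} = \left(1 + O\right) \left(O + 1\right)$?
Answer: $-187329$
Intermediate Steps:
$u{\left(O \right)} = \left(1 + O\right)^{2}$ ($u{\left(O \right)} = \left(1 + O\right) \left(1 + O\right) = \left(1 + O\right)^{2}$)
$S{\left(r \right)} = -3 + 2 r \left(1 + r\right)^{2}$ ($S{\left(r \right)} = -3 + r 2 \left(1 + r\right)^{2} = -3 + 2 r \left(1 + r\right)^{2}$)
$\left(1 + 6 S{\left(-2 \right)}\right) 4569 = \left(1 + 6 \left(-3 + 2 \left(-2\right) \left(1 - 2\right)^{2}\right)\right) 4569 = \left(1 + 6 \left(-3 + 2 \left(-2\right) \left(-1\right)^{2}\right)\right) 4569 = \left(1 + 6 \left(-3 + 2 \left(-2\right) 1\right)\right) 4569 = \left(1 + 6 \left(-3 - 4\right)\right) 4569 = \left(1 + 6 \left(-7\right)\right) 4569 = \left(1 - 42\right) 4569 = \left(-41\right) 4569 = -187329$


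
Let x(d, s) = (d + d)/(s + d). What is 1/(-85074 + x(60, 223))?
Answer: -283/24075822 ≈ -1.1755e-5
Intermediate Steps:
x(d, s) = 2*d/(d + s) (x(d, s) = (2*d)/(d + s) = 2*d/(d + s))
1/(-85074 + x(60, 223)) = 1/(-85074 + 2*60/(60 + 223)) = 1/(-85074 + 2*60/283) = 1/(-85074 + 2*60*(1/283)) = 1/(-85074 + 120/283) = 1/(-24075822/283) = -283/24075822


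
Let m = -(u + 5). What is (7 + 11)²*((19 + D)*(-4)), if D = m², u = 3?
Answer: -107568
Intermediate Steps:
m = -8 (m = -(3 + 5) = -1*8 = -8)
D = 64 (D = (-8)² = 64)
(7 + 11)²*((19 + D)*(-4)) = (7 + 11)²*((19 + 64)*(-4)) = 18²*(83*(-4)) = 324*(-332) = -107568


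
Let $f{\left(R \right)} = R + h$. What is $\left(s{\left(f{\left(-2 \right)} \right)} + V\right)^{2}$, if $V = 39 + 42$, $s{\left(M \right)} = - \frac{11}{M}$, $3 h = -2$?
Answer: $\frac{463761}{64} \approx 7246.3$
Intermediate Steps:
$h = - \frac{2}{3}$ ($h = \frac{1}{3} \left(-2\right) = - \frac{2}{3} \approx -0.66667$)
$f{\left(R \right)} = - \frac{2}{3} + R$ ($f{\left(R \right)} = R - \frac{2}{3} = - \frac{2}{3} + R$)
$V = 81$
$\left(s{\left(f{\left(-2 \right)} \right)} + V\right)^{2} = \left(- \frac{11}{- \frac{2}{3} - 2} + 81\right)^{2} = \left(- \frac{11}{- \frac{8}{3}} + 81\right)^{2} = \left(\left(-11\right) \left(- \frac{3}{8}\right) + 81\right)^{2} = \left(\frac{33}{8} + 81\right)^{2} = \left(\frac{681}{8}\right)^{2} = \frac{463761}{64}$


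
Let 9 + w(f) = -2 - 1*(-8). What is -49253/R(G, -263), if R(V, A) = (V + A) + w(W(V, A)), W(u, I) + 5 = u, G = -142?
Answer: 49253/408 ≈ 120.72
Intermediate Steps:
W(u, I) = -5 + u
w(f) = -3 (w(f) = -9 + (-2 - 1*(-8)) = -9 + (-2 + 8) = -9 + 6 = -3)
R(V, A) = -3 + A + V (R(V, A) = (V + A) - 3 = (A + V) - 3 = -3 + A + V)
-49253/R(G, -263) = -49253/(-3 - 263 - 142) = -49253/(-408) = -49253*(-1/408) = 49253/408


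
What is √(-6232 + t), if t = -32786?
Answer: I*√39018 ≈ 197.53*I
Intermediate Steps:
√(-6232 + t) = √(-6232 - 32786) = √(-39018) = I*√39018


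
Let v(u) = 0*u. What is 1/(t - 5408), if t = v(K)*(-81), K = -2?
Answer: -1/5408 ≈ -0.00018491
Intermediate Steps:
v(u) = 0
t = 0 (t = 0*(-81) = 0)
1/(t - 5408) = 1/(0 - 5408) = 1/(-5408) = -1/5408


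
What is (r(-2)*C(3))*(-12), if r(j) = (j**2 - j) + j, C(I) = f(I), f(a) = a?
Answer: -144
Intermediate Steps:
C(I) = I
r(j) = j**2
(r(-2)*C(3))*(-12) = ((-2)**2*3)*(-12) = (4*3)*(-12) = 12*(-12) = -144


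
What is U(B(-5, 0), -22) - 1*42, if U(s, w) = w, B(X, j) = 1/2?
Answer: -64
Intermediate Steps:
B(X, j) = ½
U(B(-5, 0), -22) - 1*42 = -22 - 1*42 = -22 - 42 = -64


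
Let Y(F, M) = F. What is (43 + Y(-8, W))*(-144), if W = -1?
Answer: -5040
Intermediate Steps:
(43 + Y(-8, W))*(-144) = (43 - 8)*(-144) = 35*(-144) = -5040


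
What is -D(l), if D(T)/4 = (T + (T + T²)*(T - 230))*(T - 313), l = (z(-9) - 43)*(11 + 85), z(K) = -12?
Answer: -3435911816050560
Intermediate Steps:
l = -5280 (l = (-12 - 43)*(11 + 85) = -55*96 = -5280)
D(T) = 4*(-313 + T)*(T + (-230 + T)*(T + T²)) (D(T) = 4*((T + (T + T²)*(T - 230))*(T - 313)) = 4*((T + (T + T²)*(-230 + T))*(-313 + T)) = 4*((T + (-230 + T)*(T + T²))*(-313 + T)) = 4*((-313 + T)*(T + (-230 + T)*(T + T²))) = 4*(-313 + T)*(T + (-230 + T)*(T + T²)))
-D(l) = -4*(-5280)*(71677 + (-5280)³ - 542*(-5280)² + 71448*(-5280)) = -4*(-5280)*(71677 - 147197952000 - 542*27878400 - 377245440) = -4*(-5280)*(71677 - 147197952000 - 15110092800 - 377245440) = -4*(-5280)*(-162685218563) = -1*3435911816050560 = -3435911816050560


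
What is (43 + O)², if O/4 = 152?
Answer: 423801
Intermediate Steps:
O = 608 (O = 4*152 = 608)
(43 + O)² = (43 + 608)² = 651² = 423801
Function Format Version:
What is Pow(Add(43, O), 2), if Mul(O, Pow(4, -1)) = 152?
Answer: 423801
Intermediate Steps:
O = 608 (O = Mul(4, 152) = 608)
Pow(Add(43, O), 2) = Pow(Add(43, 608), 2) = Pow(651, 2) = 423801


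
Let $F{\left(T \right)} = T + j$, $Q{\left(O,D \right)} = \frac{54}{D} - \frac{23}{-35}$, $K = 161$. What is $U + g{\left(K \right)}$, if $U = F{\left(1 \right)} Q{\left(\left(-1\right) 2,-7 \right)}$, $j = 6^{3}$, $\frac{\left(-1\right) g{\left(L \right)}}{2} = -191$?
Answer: $- \frac{5747}{5} \approx -1149.4$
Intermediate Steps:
$g{\left(L \right)} = 382$ ($g{\left(L \right)} = \left(-2\right) \left(-191\right) = 382$)
$j = 216$
$Q{\left(O,D \right)} = \frac{23}{35} + \frac{54}{D}$ ($Q{\left(O,D \right)} = \frac{54}{D} - - \frac{23}{35} = \frac{54}{D} + \frac{23}{35} = \frac{23}{35} + \frac{54}{D}$)
$F{\left(T \right)} = 216 + T$ ($F{\left(T \right)} = T + 216 = 216 + T$)
$U = - \frac{7657}{5}$ ($U = \left(216 + 1\right) \left(\frac{23}{35} + \frac{54}{-7}\right) = 217 \left(\frac{23}{35} + 54 \left(- \frac{1}{7}\right)\right) = 217 \left(\frac{23}{35} - \frac{54}{7}\right) = 217 \left(- \frac{247}{35}\right) = - \frac{7657}{5} \approx -1531.4$)
$U + g{\left(K \right)} = - \frac{7657}{5} + 382 = - \frac{5747}{5}$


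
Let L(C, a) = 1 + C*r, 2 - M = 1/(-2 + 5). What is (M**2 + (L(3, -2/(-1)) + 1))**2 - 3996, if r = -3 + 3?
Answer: -321827/81 ≈ -3973.2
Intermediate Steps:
M = 5/3 (M = 2 - 1/(-2 + 5) = 2 - 1/3 = 5/3 ≈ 1.6667)
r = 0
L(C, a) = 1 (L(C, a) = 1 + C*0 = 1 + 0 = 1)
(M**2 + (L(3, -2/(-1)) + 1))**2 - 3996 = ((5/3)**2 + (1 + 1))**2 - 3996 = (25/9 + 2)**2 - 3996 = (43/9)**2 - 3996 = 1849/81 - 3996 = -321827/81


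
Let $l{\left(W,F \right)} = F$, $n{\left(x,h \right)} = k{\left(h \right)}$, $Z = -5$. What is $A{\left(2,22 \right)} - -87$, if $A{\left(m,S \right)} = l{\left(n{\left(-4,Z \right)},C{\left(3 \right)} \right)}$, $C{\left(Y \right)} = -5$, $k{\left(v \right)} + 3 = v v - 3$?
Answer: $82$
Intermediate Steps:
$k{\left(v \right)} = -6 + v^{2}$ ($k{\left(v \right)} = -3 + \left(v v - 3\right) = -3 + \left(v^{2} - 3\right) = -3 + \left(-3 + v^{2}\right) = -6 + v^{2}$)
$n{\left(x,h \right)} = -6 + h^{2}$
$A{\left(m,S \right)} = -5$
$A{\left(2,22 \right)} - -87 = -5 - -87 = -5 + 87 = 82$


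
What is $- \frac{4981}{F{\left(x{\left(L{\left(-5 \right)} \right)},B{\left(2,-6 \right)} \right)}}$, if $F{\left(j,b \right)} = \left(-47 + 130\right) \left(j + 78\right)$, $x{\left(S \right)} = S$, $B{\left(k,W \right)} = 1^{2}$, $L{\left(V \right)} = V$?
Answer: $- \frac{4981}{6059} \approx -0.82208$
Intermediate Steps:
$B{\left(k,W \right)} = 1$
$F{\left(j,b \right)} = 6474 + 83 j$ ($F{\left(j,b \right)} = 83 \left(78 + j\right) = 6474 + 83 j$)
$- \frac{4981}{F{\left(x{\left(L{\left(-5 \right)} \right)},B{\left(2,-6 \right)} \right)}} = - \frac{4981}{6474 + 83 \left(-5\right)} = - \frac{4981}{6474 - 415} = - \frac{4981}{6059}$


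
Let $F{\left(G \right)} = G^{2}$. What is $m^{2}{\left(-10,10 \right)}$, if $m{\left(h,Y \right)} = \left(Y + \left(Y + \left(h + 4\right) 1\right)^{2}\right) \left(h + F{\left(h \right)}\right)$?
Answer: $5475600$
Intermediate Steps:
$m{\left(h,Y \right)} = \left(Y + \left(4 + Y + h\right)^{2}\right) \left(h + h^{2}\right)$ ($m{\left(h,Y \right)} = \left(Y + \left(Y + \left(h + 4\right) 1\right)^{2}\right) \left(h + h^{2}\right) = \left(Y + \left(Y + \left(4 + h\right) 1\right)^{2}\right) \left(h + h^{2}\right) = \left(Y + \left(Y + \left(4 + h\right)\right)^{2}\right) \left(h + h^{2}\right) = \left(Y + \left(4 + Y + h\right)^{2}\right) \left(h + h^{2}\right)$)
$m^{2}{\left(-10,10 \right)} = \left(- 10 \left(10 + \left(4 + 10 - 10\right)^{2} + 10 \left(-10\right) - 10 \left(4 + 10 - 10\right)^{2}\right)\right)^{2} = \left(- 10 \left(10 + 4^{2} - 100 - 10 \cdot 4^{2}\right)\right)^{2} = \left(- 10 \left(10 + 16 - 100 - 160\right)\right)^{2} = \left(\left(-10\right) \left(-234\right)\right)^{2} = 2340^{2} = 5475600$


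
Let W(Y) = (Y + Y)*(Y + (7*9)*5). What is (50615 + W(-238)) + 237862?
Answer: 251825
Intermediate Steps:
W(Y) = 2*Y*(315 + Y) (W(Y) = (2*Y)*(Y + 63*5) = (2*Y)*(Y + 315) = (2*Y)*(315 + Y) = 2*Y*(315 + Y))
(50615 + W(-238)) + 237862 = (50615 + 2*(-238)*(315 - 238)) + 237862 = (50615 + 2*(-238)*77) + 237862 = (50615 - 36652) + 237862 = 13963 + 237862 = 251825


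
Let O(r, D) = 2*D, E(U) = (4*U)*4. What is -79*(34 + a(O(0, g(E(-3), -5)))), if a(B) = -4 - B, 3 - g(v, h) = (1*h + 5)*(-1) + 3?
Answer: -2370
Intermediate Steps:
E(U) = 16*U
g(v, h) = 5 + h (g(v, h) = 3 - ((1*h + 5)*(-1) + 3) = 3 - ((h + 5)*(-1) + 3) = 3 - ((5 + h)*(-1) + 3) = 3 - ((-5 - h) + 3) = 3 - (-2 - h) = 3 + (2 + h) = 5 + h)
-79*(34 + a(O(0, g(E(-3), -5)))) = -79*(34 + (-4 - 2*(5 - 5))) = -79*(34 + (-4 - 2*0)) = -79*(34 + (-4 - 1*0)) = -79*(34 + (-4 + 0)) = -79*(34 - 4) = -79*30 = -2370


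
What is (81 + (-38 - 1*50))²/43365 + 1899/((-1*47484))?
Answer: -181459/4669260 ≈ -0.038862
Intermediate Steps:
(81 + (-38 - 1*50))²/43365 + 1899/((-1*47484)) = (81 + (-38 - 50))²*(1/43365) + 1899/(-47484) = (81 - 88)²*(1/43365) + 1899*(-1/47484) = (-7)²*(1/43365) - 211/5276 = 49*(1/43365) - 211/5276 = 1/885 - 211/5276 = -181459/4669260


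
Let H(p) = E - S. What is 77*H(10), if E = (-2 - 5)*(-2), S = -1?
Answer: 1155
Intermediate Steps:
E = 14 (E = -7*(-2) = 14)
H(p) = 15 (H(p) = 14 - 1*(-1) = 14 + 1 = 15)
77*H(10) = 77*15 = 1155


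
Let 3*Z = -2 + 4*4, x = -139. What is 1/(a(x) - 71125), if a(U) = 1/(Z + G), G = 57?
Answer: -185/13158122 ≈ -1.4060e-5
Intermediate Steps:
Z = 14/3 (Z = (-2 + 4*4)/3 = (-2 + 16)/3 = (⅓)*14 = 14/3 ≈ 4.6667)
a(U) = 3/185 (a(U) = 1/(14/3 + 57) = 1/(185/3) = 3/185)
1/(a(x) - 71125) = 1/(3/185 - 71125) = 1/(-13158122/185) = -185/13158122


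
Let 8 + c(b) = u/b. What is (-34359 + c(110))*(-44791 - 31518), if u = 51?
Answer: 288472362571/110 ≈ 2.6225e+9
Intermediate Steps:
c(b) = -8 + 51/b
(-34359 + c(110))*(-44791 - 31518) = (-34359 + (-8 + 51/110))*(-44791 - 31518) = (-34359 + (-8 + 51*(1/110)))*(-76309) = (-34359 + (-8 + 51/110))*(-76309) = (-34359 - 829/110)*(-76309) = -3780319/110*(-76309) = 288472362571/110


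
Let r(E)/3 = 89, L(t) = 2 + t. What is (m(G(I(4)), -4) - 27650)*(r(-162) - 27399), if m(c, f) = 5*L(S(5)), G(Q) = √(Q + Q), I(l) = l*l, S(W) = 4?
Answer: 749385840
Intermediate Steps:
I(l) = l²
G(Q) = √2*√Q (G(Q) = √(2*Q) = √2*√Q)
m(c, f) = 30 (m(c, f) = 5*(2 + 4) = 5*6 = 30)
r(E) = 267 (r(E) = 3*89 = 267)
(m(G(I(4)), -4) - 27650)*(r(-162) - 27399) = (30 - 27650)*(267 - 27399) = -27620*(-27132) = 749385840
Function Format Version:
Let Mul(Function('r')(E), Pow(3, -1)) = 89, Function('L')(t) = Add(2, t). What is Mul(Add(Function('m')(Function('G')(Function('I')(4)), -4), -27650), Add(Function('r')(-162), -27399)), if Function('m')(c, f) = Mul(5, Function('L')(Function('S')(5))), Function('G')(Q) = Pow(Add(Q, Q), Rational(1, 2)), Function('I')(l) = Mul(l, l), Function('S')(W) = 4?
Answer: 749385840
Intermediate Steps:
Function('I')(l) = Pow(l, 2)
Function('G')(Q) = Mul(Pow(2, Rational(1, 2)), Pow(Q, Rational(1, 2))) (Function('G')(Q) = Pow(Mul(2, Q), Rational(1, 2)) = Mul(Pow(2, Rational(1, 2)), Pow(Q, Rational(1, 2))))
Function('m')(c, f) = 30 (Function('m')(c, f) = Mul(5, Add(2, 4)) = Mul(5, 6) = 30)
Function('r')(E) = 267 (Function('r')(E) = Mul(3, 89) = 267)
Mul(Add(Function('m')(Function('G')(Function('I')(4)), -4), -27650), Add(Function('r')(-162), -27399)) = Mul(Add(30, -27650), Add(267, -27399)) = Mul(-27620, -27132) = 749385840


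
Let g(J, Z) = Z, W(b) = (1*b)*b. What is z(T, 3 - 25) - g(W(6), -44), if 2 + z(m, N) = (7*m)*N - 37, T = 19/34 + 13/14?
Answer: -3809/17 ≈ -224.06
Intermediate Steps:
W(b) = b² (W(b) = b*b = b²)
T = 177/119 (T = 19*(1/34) + 13*(1/14) = 19/34 + 13/14 = 177/119 ≈ 1.4874)
z(m, N) = -39 + 7*N*m (z(m, N) = -2 + ((7*m)*N - 37) = -2 + (7*N*m - 37) = -2 + (-37 + 7*N*m) = -39 + 7*N*m)
z(T, 3 - 25) - g(W(6), -44) = (-39 + 7*(3 - 25)*(177/119)) - 1*(-44) = (-39 + 7*(-22)*(177/119)) + 44 = (-39 - 3894/17) + 44 = -4557/17 + 44 = -3809/17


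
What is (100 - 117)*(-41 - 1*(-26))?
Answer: 255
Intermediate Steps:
(100 - 117)*(-41 - 1*(-26)) = -17*(-41 + 26) = -17*(-15) = 255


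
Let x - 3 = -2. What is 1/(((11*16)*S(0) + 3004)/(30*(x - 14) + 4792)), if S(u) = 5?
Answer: 2201/1942 ≈ 1.1334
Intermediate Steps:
x = 1 (x = 3 - 2 = 1)
1/(((11*16)*S(0) + 3004)/(30*(x - 14) + 4792)) = 1/(((11*16)*5 + 3004)/(30*(1 - 14) + 4792)) = 1/((176*5 + 3004)/(30*(-13) + 4792)) = 1/((880 + 3004)/(-390 + 4792)) = 1/(3884/4402) = 1/(3884*(1/4402)) = 1/(1942/2201) = 2201/1942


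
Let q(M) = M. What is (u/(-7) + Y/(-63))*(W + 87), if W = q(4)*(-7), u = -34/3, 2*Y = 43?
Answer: 1357/18 ≈ 75.389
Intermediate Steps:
Y = 43/2 (Y = (½)*43 = 43/2 ≈ 21.500)
u = -34/3 (u = -34*⅓ = -34/3 ≈ -11.333)
W = -28 (W = 4*(-7) = -28)
(u/(-7) + Y/(-63))*(W + 87) = (-34/3/(-7) + (43/2)/(-63))*(-28 + 87) = (-34/3*(-⅐) + (43/2)*(-1/63))*59 = (34/21 - 43/126)*59 = (23/18)*59 = 1357/18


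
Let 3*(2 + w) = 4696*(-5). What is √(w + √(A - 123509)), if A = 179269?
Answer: √(-70458 + 36*√3485)/3 ≈ 87.135*I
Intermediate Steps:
w = -23486/3 (w = -2 + (4696*(-5))/3 = -2 + (⅓)*(-23480) = -2 - 23480/3 = -23486/3 ≈ -7828.7)
√(w + √(A - 123509)) = √(-23486/3 + √(179269 - 123509)) = √(-23486/3 + √55760) = √(-23486/3 + 4*√3485)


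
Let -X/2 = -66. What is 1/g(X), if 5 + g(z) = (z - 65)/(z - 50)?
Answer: -82/343 ≈ -0.23907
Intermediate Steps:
X = 132 (X = -2*(-66) = 132)
g(z) = -5 + (-65 + z)/(-50 + z) (g(z) = -5 + (z - 65)/(z - 50) = -5 + (-65 + z)/(-50 + z))
1/g(X) = 1/((185 - 4*132)/(-50 + 132)) = 1/((185 - 528)/82) = 1/((1/82)*(-343)) = 1/(-343/82) = -82/343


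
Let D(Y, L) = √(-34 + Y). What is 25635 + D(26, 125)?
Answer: 25635 + 2*I*√2 ≈ 25635.0 + 2.8284*I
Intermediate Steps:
25635 + D(26, 125) = 25635 + √(-34 + 26) = 25635 + √(-8) = 25635 + 2*I*√2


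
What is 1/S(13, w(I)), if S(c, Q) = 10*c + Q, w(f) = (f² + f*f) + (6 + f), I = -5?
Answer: 1/181 ≈ 0.0055249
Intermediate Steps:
w(f) = 6 + f + 2*f² (w(f) = (f² + f²) + (6 + f) = 2*f² + (6 + f) = 6 + f + 2*f²)
S(c, Q) = Q + 10*c
1/S(13, w(I)) = 1/((6 - 5 + 2*(-5)²) + 10*13) = 1/((6 - 5 + 2*25) + 130) = 1/((6 - 5 + 50) + 130) = 1/(51 + 130) = 1/181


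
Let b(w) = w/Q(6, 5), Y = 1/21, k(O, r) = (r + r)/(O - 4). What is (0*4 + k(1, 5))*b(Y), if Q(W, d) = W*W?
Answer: -5/1134 ≈ -0.0044092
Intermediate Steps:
Q(W, d) = W²
k(O, r) = 2*r/(-4 + O) (k(O, r) = (2*r)/(-4 + O) = 2*r/(-4 + O))
Y = 1/21 ≈ 0.047619
b(w) = w/36 (b(w) = w/(6²) = w/36)
(0*4 + k(1, 5))*b(Y) = (0*4 + 2*5/(-4 + 1))*((1/36)*(1/21)) = (0 + 2*5/(-3))*(1/756) = (0 + 2*5*(-⅓))*(1/756) = (0 - 10/3)*(1/756) = -10/3*1/756 = -5/1134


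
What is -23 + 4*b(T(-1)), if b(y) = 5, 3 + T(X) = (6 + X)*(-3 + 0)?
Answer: -3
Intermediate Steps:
T(X) = -21 - 3*X (T(X) = -3 + (6 + X)*(-3 + 0) = -3 + (6 + X)*(-3) = -3 + (-18 - 3*X) = -21 - 3*X)
-23 + 4*b(T(-1)) = -23 + 4*5 = -23 + 20 = -3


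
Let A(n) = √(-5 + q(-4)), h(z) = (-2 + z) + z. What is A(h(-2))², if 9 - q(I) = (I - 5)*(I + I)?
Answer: -68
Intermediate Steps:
q(I) = 9 - 2*I*(-5 + I) (q(I) = 9 - (I - 5)*(I + I) = 9 - (-5 + I)*2*I = 9 - 2*I*(-5 + I))
h(z) = -2 + 2*z
A(n) = 2*I*√17 (A(n) = √(-5 + (9 - 2*(-4)² + 10*(-4))) = √(-5 + (9 - 2*16 - 40)) = √(-5 + (9 - 32 - 40)) = √(-5 - 63) = √(-68) = 2*I*√17)
A(h(-2))² = (2*I*√17)² = -68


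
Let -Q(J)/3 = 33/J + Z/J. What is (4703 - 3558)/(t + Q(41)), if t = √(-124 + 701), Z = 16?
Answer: 6900915/948328 + 1924745*√577/948328 ≈ 56.030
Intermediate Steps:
Q(J) = -147/J (Q(J) = -3*(33/J + 16/J) = -147/J)
t = √577 ≈ 24.021
(4703 - 3558)/(t + Q(41)) = (4703 - 3558)/(√577 - 147/41) = 1145/(√577 - 147*1/41) = 1145/(√577 - 147/41) = 1145/(-147/41 + √577)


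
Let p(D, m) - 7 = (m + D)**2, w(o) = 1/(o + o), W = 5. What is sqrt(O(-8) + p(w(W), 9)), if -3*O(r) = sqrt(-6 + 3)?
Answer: sqrt(80829 - 300*I*sqrt(3))/30 ≈ 9.4769 - 0.030461*I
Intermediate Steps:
O(r) = -I*sqrt(3)/3 (O(r) = -sqrt(-6 + 3)/3 = -I*sqrt(3)/3)
w(o) = 1/(2*o)
p(D, m) = 7 + (D + m)**2 (p(D, m) = 7 + (m + D)**2 = 7 + (D + m)**2)
sqrt(O(-8) + p(w(W), 9)) = sqrt(-I*sqrt(3)/3 + (7 + ((1/2)/5 + 9)**2)) = sqrt(-I*sqrt(3)/3 + (7 + ((1/2)*(1/5) + 9)**2)) = sqrt(-I*sqrt(3)/3 + (7 + (1/10 + 9)**2)) = sqrt(-I*sqrt(3)/3 + (7 + (91/10)**2)) = sqrt(-I*sqrt(3)/3 + (7 + 8281/100)) = sqrt(-I*sqrt(3)/3 + 8981/100) = sqrt(8981/100 - I*sqrt(3)/3)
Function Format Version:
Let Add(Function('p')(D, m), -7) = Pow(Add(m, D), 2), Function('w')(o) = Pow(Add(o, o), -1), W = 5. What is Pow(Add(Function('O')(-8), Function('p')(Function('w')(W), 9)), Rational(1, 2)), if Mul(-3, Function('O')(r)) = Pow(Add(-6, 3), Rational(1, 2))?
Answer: Mul(Rational(1, 30), Pow(Add(80829, Mul(-300, I, Pow(3, Rational(1, 2)))), Rational(1, 2))) ≈ Add(9.4769, Mul(-0.030461, I))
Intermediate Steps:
Function('O')(r) = Mul(Rational(-1, 3), I, Pow(3, Rational(1, 2))) (Function('O')(r) = Mul(Rational(-1, 3), Pow(Add(-6, 3), Rational(1, 2))) = Mul(Rational(-1, 3), Pow(-3, Rational(1, 2))) = Mul(Rational(-1, 3), Mul(I, Pow(3, Rational(1, 2)))) = Mul(Rational(-1, 3), I, Pow(3, Rational(1, 2))))
Function('w')(o) = Mul(Rational(1, 2), Pow(o, -1)) (Function('w')(o) = Pow(Mul(2, o), -1) = Mul(Rational(1, 2), Pow(o, -1)))
Function('p')(D, m) = Add(7, Pow(Add(D, m), 2)) (Function('p')(D, m) = Add(7, Pow(Add(m, D), 2)) = Add(7, Pow(Add(D, m), 2)))
Pow(Add(Function('O')(-8), Function('p')(Function('w')(W), 9)), Rational(1, 2)) = Pow(Add(Mul(Rational(-1, 3), I, Pow(3, Rational(1, 2))), Add(7, Pow(Add(Mul(Rational(1, 2), Pow(5, -1)), 9), 2))), Rational(1, 2)) = Pow(Add(Mul(Rational(-1, 3), I, Pow(3, Rational(1, 2))), Add(7, Pow(Add(Mul(Rational(1, 2), Rational(1, 5)), 9), 2))), Rational(1, 2)) = Pow(Add(Mul(Rational(-1, 3), I, Pow(3, Rational(1, 2))), Add(7, Pow(Add(Rational(1, 10), 9), 2))), Rational(1, 2)) = Pow(Add(Mul(Rational(-1, 3), I, Pow(3, Rational(1, 2))), Add(7, Pow(Rational(91, 10), 2))), Rational(1, 2)) = Pow(Add(Mul(Rational(-1, 3), I, Pow(3, Rational(1, 2))), Add(7, Rational(8281, 100))), Rational(1, 2)) = Pow(Add(Mul(Rational(-1, 3), I, Pow(3, Rational(1, 2))), Rational(8981, 100)), Rational(1, 2)) = Pow(Add(Rational(8981, 100), Mul(Rational(-1, 3), I, Pow(3, Rational(1, 2)))), Rational(1, 2))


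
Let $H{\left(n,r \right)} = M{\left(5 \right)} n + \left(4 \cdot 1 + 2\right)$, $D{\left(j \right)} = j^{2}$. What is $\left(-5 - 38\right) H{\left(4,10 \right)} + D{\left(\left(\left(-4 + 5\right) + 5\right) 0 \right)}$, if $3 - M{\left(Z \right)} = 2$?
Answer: $-430$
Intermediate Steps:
$M{\left(Z \right)} = 1$ ($M{\left(Z \right)} = 3 - 2 = 1$)
$H{\left(n,r \right)} = 6 + n$ ($H{\left(n,r \right)} = 1 n + \left(4 \cdot 1 + 2\right) = n + \left(4 + 2\right) = n + 6 = 6 + n$)
$\left(-5 - 38\right) H{\left(4,10 \right)} + D{\left(\left(\left(-4 + 5\right) + 5\right) 0 \right)} = \left(-5 - 38\right) \left(6 + 4\right) + \left(\left(\left(-4 + 5\right) + 5\right) 0\right)^{2} = \left(-5 - 38\right) 10 + \left(\left(1 + 5\right) 0\right)^{2} = \left(-43\right) 10 + \left(6 \cdot 0\right)^{2} = -430 + 0^{2} = -430 + 0 = -430$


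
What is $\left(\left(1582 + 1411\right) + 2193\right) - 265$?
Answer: $4921$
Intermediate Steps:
$\left(\left(1582 + 1411\right) + 2193\right) - 265 = \left(2993 + 2193\right) - 265 = 5186 - 265 = 4921$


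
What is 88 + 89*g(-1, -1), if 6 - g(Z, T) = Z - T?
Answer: 622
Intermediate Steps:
g(Z, T) = 6 + T - Z (g(Z, T) = 6 - (Z - T) = 6 + (T - Z) = 6 + T - Z)
88 + 89*g(-1, -1) = 88 + 89*(6 - 1 - 1*(-1)) = 88 + 89*(6 - 1 + 1) = 88 + 89*6 = 88 + 534 = 622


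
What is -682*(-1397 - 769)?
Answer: 1477212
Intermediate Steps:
-682*(-1397 - 769) = -682*(-2166) = 1477212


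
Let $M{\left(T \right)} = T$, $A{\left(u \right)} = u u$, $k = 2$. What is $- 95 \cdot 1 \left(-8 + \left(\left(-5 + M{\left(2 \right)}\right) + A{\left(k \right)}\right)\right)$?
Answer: $665$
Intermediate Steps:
$A{\left(u \right)} = u^{2}$
$- 95 \cdot 1 \left(-8 + \left(\left(-5 + M{\left(2 \right)}\right) + A{\left(k \right)}\right)\right) = - 95 \cdot 1 \left(-8 + \left(\left(-5 + 2\right) + 2^{2}\right)\right) = - 95 \cdot 1 \left(-8 + \left(-3 + 4\right)\right) = - 95 \cdot 1 \left(-8 + 1\right) = - 95 \cdot 1 \left(-7\right) = \left(-95\right) \left(-7\right) = 665$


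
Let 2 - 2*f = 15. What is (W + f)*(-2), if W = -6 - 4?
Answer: 33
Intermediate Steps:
f = -13/2 (f = 1 - ½*15 = 1 - 15/2 = -13/2 ≈ -6.5000)
W = -10
(W + f)*(-2) = (-10 - 13/2)*(-2) = -33/2*(-2) = 33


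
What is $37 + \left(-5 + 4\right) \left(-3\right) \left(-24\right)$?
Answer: $-35$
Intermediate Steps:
$37 + \left(-5 + 4\right) \left(-3\right) \left(-24\right) = 37 + \left(-1\right) \left(-3\right) \left(-24\right) = 37 + 3 \left(-24\right) = 37 - 72 = -35$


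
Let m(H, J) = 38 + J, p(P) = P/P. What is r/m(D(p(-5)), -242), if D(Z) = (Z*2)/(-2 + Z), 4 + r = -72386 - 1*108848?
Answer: 90619/102 ≈ 888.42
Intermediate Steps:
r = -181238 (r = -4 + (-72386 - 1*108848) = -4 + (-72386 - 108848) = -4 - 181234 = -181238)
p(P) = 1
D(Z) = 2*Z/(-2 + Z) (D(Z) = (2*Z)/(-2 + Z) = 2*Z/(-2 + Z))
r/m(D(p(-5)), -242) = -181238/(38 - 242) = -181238/(-204) = -181238*(-1/204) = 90619/102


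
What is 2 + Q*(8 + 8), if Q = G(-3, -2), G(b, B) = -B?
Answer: 34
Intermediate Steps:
Q = 2 (Q = -1*(-2) = 2)
2 + Q*(8 + 8) = 2 + 2*(8 + 8) = 2 + 2*16 = 2 + 32 = 34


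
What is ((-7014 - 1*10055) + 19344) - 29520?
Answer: -27245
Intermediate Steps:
((-7014 - 1*10055) + 19344) - 29520 = ((-7014 - 10055) + 19344) - 29520 = (-17069 + 19344) - 29520 = 2275 - 29520 = -27245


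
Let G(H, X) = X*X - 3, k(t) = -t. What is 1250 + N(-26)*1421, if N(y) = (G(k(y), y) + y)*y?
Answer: -23902812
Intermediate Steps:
G(H, X) = -3 + X² (G(H, X) = X² - 3 = -3 + X²)
N(y) = y*(-3 + y + y²) (N(y) = ((-3 + y²) + y)*y = (-3 + y + y²)*y = y*(-3 + y + y²))
1250 + N(-26)*1421 = 1250 - 26*(-3 - 26 + (-26)²)*1421 = 1250 - 26*(-3 - 26 + 676)*1421 = 1250 - 26*647*1421 = 1250 - 16822*1421 = 1250 - 23904062 = -23902812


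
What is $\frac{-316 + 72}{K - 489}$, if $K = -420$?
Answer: $\frac{244}{909} \approx 0.26843$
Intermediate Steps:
$\frac{-316 + 72}{K - 489} = \frac{-316 + 72}{-420 - 489} = - \frac{244}{-909} = \left(-244\right) \left(- \frac{1}{909}\right) = \frac{244}{909}$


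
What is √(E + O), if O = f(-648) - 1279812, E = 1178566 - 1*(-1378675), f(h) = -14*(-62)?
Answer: 3*√142033 ≈ 1130.6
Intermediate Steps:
f(h) = 868
E = 2557241 (E = 1178566 + 1378675 = 2557241)
O = -1278944 (O = 868 - 1279812 = -1278944)
√(E + O) = √(2557241 - 1278944) = √1278297 = 3*√142033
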